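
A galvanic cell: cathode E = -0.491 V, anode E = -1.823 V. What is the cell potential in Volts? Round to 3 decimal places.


Standard cell potential: E_cell = E_cathode - E_anode.
E_cell = -0.491 - (-1.823)
E_cell = 1.332 V, rounded to 3 dp:

1.332 V


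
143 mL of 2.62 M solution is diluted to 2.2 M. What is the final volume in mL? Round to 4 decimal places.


Dilution: M1*V1 = M2*V2, solve for V2.
V2 = M1*V1 / M2
V2 = 2.62 * 143 / 2.2
V2 = 374.66 / 2.2
V2 = 170.3 mL, rounded to 4 dp:

170.3000 mL


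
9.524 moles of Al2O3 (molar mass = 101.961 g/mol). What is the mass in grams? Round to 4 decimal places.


mass = n * M
mass = 9.524 * 101.961
mass = 971.076564 g, rounded to 4 dp:

971.0766 g


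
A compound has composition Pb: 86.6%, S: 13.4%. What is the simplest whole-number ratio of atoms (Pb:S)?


Assume 100 g of compound, divide each mass% by atomic mass to get moles, then normalize by the smallest to get a raw atom ratio.
Moles per 100 g: Pb: 86.6/207.2 = 0.418, S: 13.4/32.065 = 0.4179
Raw ratio (divide by min = 0.4179): Pb: 1.0, S: 1.0
Multiply by 1 to clear fractions: Pb: 1.0 ~= 1, S: 1.0 ~= 1
Reduce by GCD to get the simplest whole-number ratio:

1:1


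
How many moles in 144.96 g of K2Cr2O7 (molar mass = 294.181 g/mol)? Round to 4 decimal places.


n = mass / M
n = 144.96 / 294.181
n = 0.49275786 mol, rounded to 4 dp:

0.4928 mol


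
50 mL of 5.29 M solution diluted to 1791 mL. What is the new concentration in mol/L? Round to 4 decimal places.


Dilution: M1*V1 = M2*V2, solve for M2.
M2 = M1*V1 / V2
M2 = 5.29 * 50 / 1791
M2 = 264.5 / 1791
M2 = 0.14768286 mol/L, rounded to 4 dp:

0.1477 mol/L


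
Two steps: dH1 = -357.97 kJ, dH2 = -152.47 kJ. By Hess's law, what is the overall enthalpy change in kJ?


Hess's law: enthalpy is a state function, so add the step enthalpies.
dH_total = dH1 + dH2 = -357.97 + (-152.47)
dH_total = -510.44 kJ:

-510.44 kJ


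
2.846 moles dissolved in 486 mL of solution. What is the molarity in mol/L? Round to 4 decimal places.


Convert volume to liters: V_L = V_mL / 1000.
V_L = 486 / 1000 = 0.486 L
M = n / V_L = 2.846 / 0.486
M = 5.85596708 mol/L, rounded to 4 dp:

5.8560 mol/L


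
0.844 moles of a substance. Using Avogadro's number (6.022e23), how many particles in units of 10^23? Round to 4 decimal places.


N = n * NA, then divide by 1e23 for the requested units.
N / 1e23 = n * 6.022
N / 1e23 = 0.844 * 6.022
N / 1e23 = 5.082568, rounded to 4 dp:

5.0826


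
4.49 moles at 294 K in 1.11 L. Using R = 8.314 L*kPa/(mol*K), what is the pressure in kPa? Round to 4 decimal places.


PV = nRT, solve for P = nRT / V.
nRT = 4.49 * 8.314 * 294 = 10974.9788
P = 10974.9788 / 1.11
P = 9887.36828829 kPa, rounded to 4 dp:

9887.3683 kPa


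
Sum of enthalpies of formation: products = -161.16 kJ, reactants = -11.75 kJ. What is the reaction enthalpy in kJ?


dH_rxn = sum(dH_f products) - sum(dH_f reactants)
dH_rxn = -161.16 - (-11.75)
dH_rxn = -149.41 kJ:

-149.41 kJ


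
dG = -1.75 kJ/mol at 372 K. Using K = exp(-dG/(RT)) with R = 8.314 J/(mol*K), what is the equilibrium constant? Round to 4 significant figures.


dG is in kJ/mol; multiply by 1000 to match R in J/(mol*K).
RT = 8.314 * 372 = 3092.808 J/mol
exponent = -dG*1000 / (RT) = -(-1.75*1000) / 3092.808 = 0.56582885
K = exp(0.56582885)
K = 1.7609067, rounded to 4 significant figures:

1.761


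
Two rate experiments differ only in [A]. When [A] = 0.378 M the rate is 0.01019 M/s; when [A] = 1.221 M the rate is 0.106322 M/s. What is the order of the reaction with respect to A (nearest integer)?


Rate is proportional to [A]^n, so rate2/rate1 = ([A]2/[A]1)^n. Take logs to solve for n.
rate2/rate1 = 0.106322 / 0.01019 = 10.434
[A]2/[A]1 = 1.221 / 0.378 = 3.2302
n = ln(10.434) / ln(3.2302) = 2.0
Nearest integer order:

2


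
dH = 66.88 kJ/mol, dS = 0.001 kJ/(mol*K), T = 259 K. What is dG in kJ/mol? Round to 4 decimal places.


Gibbs: dG = dH - T*dS (consistent units, dS already in kJ/(mol*K)).
T*dS = 259 * 0.001 = 0.259
dG = 66.88 - (0.259)
dG = 66.621 kJ/mol, rounded to 4 dp:

66.6210 kJ/mol


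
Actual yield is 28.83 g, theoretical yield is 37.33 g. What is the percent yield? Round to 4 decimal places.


% yield = 100 * actual / theoretical
% yield = 100 * 28.83 / 37.33
% yield = 77.23010983 %, rounded to 4 dp:

77.2301 %


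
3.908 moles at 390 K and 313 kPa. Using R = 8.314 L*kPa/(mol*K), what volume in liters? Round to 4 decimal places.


PV = nRT, solve for V = nRT / P.
nRT = 3.908 * 8.314 * 390 = 12671.5337
V = 12671.5337 / 313
V = 40.48413323 L, rounded to 4 dp:

40.4841 L


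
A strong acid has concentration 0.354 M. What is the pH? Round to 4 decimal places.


A strong acid dissociates completely, so [H+] equals the given concentration.
pH = -log10([H+]) = -log10(0.354)
pH = 0.45099674, rounded to 4 dp:

0.4510


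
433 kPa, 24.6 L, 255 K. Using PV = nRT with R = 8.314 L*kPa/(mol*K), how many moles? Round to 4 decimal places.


PV = nRT, solve for n = PV / (RT).
PV = 433 * 24.6 = 10651.8
RT = 8.314 * 255 = 2120.07
n = 10651.8 / 2120.07
n = 5.02426807 mol, rounded to 4 dp:

5.0243 mol


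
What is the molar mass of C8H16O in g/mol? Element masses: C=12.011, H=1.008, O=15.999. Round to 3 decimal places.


M = sum(count * atomic_mass) over atoms.
M = 8*12.011 + 16*1.008 + 1*15.999
M = 96.088 + 16.128 + 15.999
M = 128.215 g/mol, rounded to 3 dp:

128.215 g/mol


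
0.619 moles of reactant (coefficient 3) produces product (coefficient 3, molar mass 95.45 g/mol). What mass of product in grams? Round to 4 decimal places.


Use the coefficient ratio to convert reactant moles to product moles, then multiply by the product's molar mass.
moles_P = moles_R * (coeff_P / coeff_R) = 0.619 * (3/3) = 0.619
mass_P = moles_P * M_P = 0.619 * 95.45
mass_P = 59.08355 g, rounded to 4 dp:

59.0836 g


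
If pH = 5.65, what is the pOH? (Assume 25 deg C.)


At 25 deg C, pH + pOH = 14.
pOH = 14 - pH = 14 - 5.65
pOH = 8.35:

8.35


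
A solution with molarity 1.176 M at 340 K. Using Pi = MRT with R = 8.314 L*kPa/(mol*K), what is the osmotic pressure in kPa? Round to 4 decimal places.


Osmotic pressure (van't Hoff): Pi = M*R*T.
RT = 8.314 * 340 = 2826.76
Pi = 1.176 * 2826.76
Pi = 3324.26976 kPa, rounded to 4 dp:

3324.2698 kPa


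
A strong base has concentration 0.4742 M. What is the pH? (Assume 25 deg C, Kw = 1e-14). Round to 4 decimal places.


A strong base dissociates completely, so [OH-] equals the given concentration.
pOH = -log10([OH-]) = -log10(0.4742) = 0.324038
pH = 14 - pOH = 14 - 0.324038
pH = 13.675962, rounded to 4 dp:

13.6760


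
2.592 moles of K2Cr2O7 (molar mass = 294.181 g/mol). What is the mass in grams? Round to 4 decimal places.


mass = n * M
mass = 2.592 * 294.181
mass = 762.517152 g, rounded to 4 dp:

762.5172 g


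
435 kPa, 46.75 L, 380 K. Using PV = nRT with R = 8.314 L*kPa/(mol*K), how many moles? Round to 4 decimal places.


PV = nRT, solve for n = PV / (RT).
PV = 435 * 46.75 = 20336.25
RT = 8.314 * 380 = 3159.32
n = 20336.25 / 3159.32
n = 6.43690731 mol, rounded to 4 dp:

6.4369 mol


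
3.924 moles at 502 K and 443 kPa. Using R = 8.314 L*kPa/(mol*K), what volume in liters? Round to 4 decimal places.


PV = nRT, solve for V = nRT / P.
nRT = 3.924 * 8.314 * 502 = 16377.3163
V = 16377.3163 / 443
V = 36.96911129 L, rounded to 4 dp:

36.9691 L


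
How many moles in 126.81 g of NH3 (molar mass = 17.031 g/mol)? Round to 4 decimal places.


n = mass / M
n = 126.81 / 17.031
n = 7.44583407 mol, rounded to 4 dp:

7.4458 mol


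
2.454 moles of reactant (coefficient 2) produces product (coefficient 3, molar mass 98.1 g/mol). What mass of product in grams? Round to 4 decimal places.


Use the coefficient ratio to convert reactant moles to product moles, then multiply by the product's molar mass.
moles_P = moles_R * (coeff_P / coeff_R) = 2.454 * (3/2) = 3.681
mass_P = moles_P * M_P = 3.681 * 98.1
mass_P = 361.1061 g, rounded to 4 dp:

361.1061 g


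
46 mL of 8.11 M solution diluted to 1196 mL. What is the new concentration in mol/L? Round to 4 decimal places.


Dilution: M1*V1 = M2*V2, solve for M2.
M2 = M1*V1 / V2
M2 = 8.11 * 46 / 1196
M2 = 373.06 / 1196
M2 = 0.31192308 mol/L, rounded to 4 dp:

0.3119 mol/L


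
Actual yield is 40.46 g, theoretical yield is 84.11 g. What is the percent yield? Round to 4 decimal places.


% yield = 100 * actual / theoretical
% yield = 100 * 40.46 / 84.11
% yield = 48.10367376 %, rounded to 4 dp:

48.1037 %


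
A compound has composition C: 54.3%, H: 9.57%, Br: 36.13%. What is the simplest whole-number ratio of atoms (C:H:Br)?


Assume 100 g of compound, divide each mass% by atomic mass to get moles, then normalize by the smallest to get a raw atom ratio.
Moles per 100 g: C: 54.3/12.011 = 4.5209, H: 9.57/1.008 = 9.494, Br: 36.13/79.904 = 0.4522
Raw ratio (divide by min = 0.4522): C: 9.998, H: 20.997, Br: 1.0
Multiply by 1 to clear fractions: C: 9.998 ~= 10, H: 20.997 ~= 21, Br: 1.0 ~= 1
Reduce by GCD to get the simplest whole-number ratio:

10:21:1


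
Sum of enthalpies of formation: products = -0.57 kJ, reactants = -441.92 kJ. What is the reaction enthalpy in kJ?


dH_rxn = sum(dH_f products) - sum(dH_f reactants)
dH_rxn = -0.57 - (-441.92)
dH_rxn = 441.35 kJ:

441.35 kJ


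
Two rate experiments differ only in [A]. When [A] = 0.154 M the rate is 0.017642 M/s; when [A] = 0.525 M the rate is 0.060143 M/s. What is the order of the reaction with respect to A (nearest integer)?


Rate is proportional to [A]^n, so rate2/rate1 = ([A]2/[A]1)^n. Take logs to solve for n.
rate2/rate1 = 0.060143 / 0.017642 = 3.4091
[A]2/[A]1 = 0.525 / 0.154 = 3.4091
n = ln(3.4091) / ln(3.4091) = 1.0
Nearest integer order:

1


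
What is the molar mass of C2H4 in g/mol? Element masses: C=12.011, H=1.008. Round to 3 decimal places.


M = sum(count * atomic_mass) over atoms.
M = 2*12.011 + 4*1.008
M = 24.022 + 4.032
M = 28.054 g/mol, rounded to 3 dp:

28.054 g/mol


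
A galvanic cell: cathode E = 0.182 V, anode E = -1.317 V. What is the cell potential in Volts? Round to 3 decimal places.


Standard cell potential: E_cell = E_cathode - E_anode.
E_cell = 0.182 - (-1.317)
E_cell = 1.499 V, rounded to 3 dp:

1.499 V


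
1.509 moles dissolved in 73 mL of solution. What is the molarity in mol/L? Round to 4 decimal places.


Convert volume to liters: V_L = V_mL / 1000.
V_L = 73 / 1000 = 0.073 L
M = n / V_L = 1.509 / 0.073
M = 20.67123288 mol/L, rounded to 4 dp:

20.6712 mol/L


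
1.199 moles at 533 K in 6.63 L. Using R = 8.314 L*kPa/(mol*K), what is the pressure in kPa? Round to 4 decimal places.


PV = nRT, solve for P = nRT / V.
nRT = 1.199 * 8.314 * 533 = 5313.203
P = 5313.203 / 6.63
P = 801.38808446 kPa, rounded to 4 dp:

801.3881 kPa


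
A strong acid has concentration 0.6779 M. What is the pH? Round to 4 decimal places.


A strong acid dissociates completely, so [H+] equals the given concentration.
pH = -log10([H+]) = -log10(0.6779)
pH = 0.16883437, rounded to 4 dp:

0.1688


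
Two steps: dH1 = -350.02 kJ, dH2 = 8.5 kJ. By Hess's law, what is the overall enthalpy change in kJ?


Hess's law: enthalpy is a state function, so add the step enthalpies.
dH_total = dH1 + dH2 = -350.02 + (8.5)
dH_total = -341.52 kJ:

-341.52 kJ


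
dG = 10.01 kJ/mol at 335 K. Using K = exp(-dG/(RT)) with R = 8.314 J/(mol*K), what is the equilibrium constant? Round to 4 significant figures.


dG is in kJ/mol; multiply by 1000 to match R in J/(mol*K).
RT = 8.314 * 335 = 2785.19 J/mol
exponent = -dG*1000 / (RT) = -(10.01*1000) / 2785.19 = -3.59400974
K = exp(-3.59400974)
K = 0.02748789, rounded to 4 significant figures:

0.02749


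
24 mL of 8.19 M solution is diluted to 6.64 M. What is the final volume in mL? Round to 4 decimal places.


Dilution: M1*V1 = M2*V2, solve for V2.
V2 = M1*V1 / M2
V2 = 8.19 * 24 / 6.64
V2 = 196.56 / 6.64
V2 = 29.60240964 mL, rounded to 4 dp:

29.6024 mL


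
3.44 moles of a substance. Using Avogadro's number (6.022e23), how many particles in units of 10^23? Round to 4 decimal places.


N = n * NA, then divide by 1e23 for the requested units.
N / 1e23 = n * 6.022
N / 1e23 = 3.44 * 6.022
N / 1e23 = 20.71568, rounded to 4 dp:

20.7157


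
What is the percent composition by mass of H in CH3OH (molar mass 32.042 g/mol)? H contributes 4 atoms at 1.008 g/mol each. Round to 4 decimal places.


pct = 100 * (n_elem * M_elem) / M_total
mass_contribution = 4 * 1.008 = 4.032 g/mol
pct = 100 * 4.032 / 32.042
pct = 12.58348418 %, rounded to 4 dp:

12.5835 %


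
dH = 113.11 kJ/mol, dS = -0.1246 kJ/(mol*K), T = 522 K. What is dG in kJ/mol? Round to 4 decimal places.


Gibbs: dG = dH - T*dS (consistent units, dS already in kJ/(mol*K)).
T*dS = 522 * -0.1246 = -65.0412
dG = 113.11 - (-65.0412)
dG = 178.1512 kJ/mol, rounded to 4 dp:

178.1512 kJ/mol


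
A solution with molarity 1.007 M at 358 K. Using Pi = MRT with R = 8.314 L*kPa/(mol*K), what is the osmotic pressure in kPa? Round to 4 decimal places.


Osmotic pressure (van't Hoff): Pi = M*R*T.
RT = 8.314 * 358 = 2976.412
Pi = 1.007 * 2976.412
Pi = 2997.246884 kPa, rounded to 4 dp:

2997.2469 kPa


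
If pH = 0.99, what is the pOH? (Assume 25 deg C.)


At 25 deg C, pH + pOH = 14.
pOH = 14 - pH = 14 - 0.99
pOH = 13.01:

13.01


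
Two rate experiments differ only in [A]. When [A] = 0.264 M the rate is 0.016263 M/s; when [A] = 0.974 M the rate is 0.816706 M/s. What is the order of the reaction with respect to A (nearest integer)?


Rate is proportional to [A]^n, so rate2/rate1 = ([A]2/[A]1)^n. Take logs to solve for n.
rate2/rate1 = 0.816706 / 0.016263 = 50.2187
[A]2/[A]1 = 0.974 / 0.264 = 3.6894
n = ln(50.2187) / ln(3.6894) = 3.0
Nearest integer order:

3


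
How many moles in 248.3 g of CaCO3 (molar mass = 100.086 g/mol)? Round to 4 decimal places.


n = mass / M
n = 248.3 / 100.086
n = 2.48086645 mol, rounded to 4 dp:

2.4809 mol


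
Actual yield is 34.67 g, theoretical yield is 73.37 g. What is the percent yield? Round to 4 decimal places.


% yield = 100 * actual / theoretical
% yield = 100 * 34.67 / 73.37
% yield = 47.2536459 %, rounded to 4 dp:

47.2536 %


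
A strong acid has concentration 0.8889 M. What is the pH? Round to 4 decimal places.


A strong acid dissociates completely, so [H+] equals the given concentration.
pH = -log10([H+]) = -log10(0.8889)
pH = 0.05114709, rounded to 4 dp:

0.0511


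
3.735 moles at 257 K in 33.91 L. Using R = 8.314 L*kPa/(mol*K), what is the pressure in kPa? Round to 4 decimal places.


PV = nRT, solve for P = nRT / V.
nRT = 3.735 * 8.314 * 257 = 7980.567
P = 7980.567 / 33.91
P = 235.34553229 kPa, rounded to 4 dp:

235.3455 kPa


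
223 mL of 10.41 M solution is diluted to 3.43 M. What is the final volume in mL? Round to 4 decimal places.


Dilution: M1*V1 = M2*V2, solve for V2.
V2 = M1*V1 / M2
V2 = 10.41 * 223 / 3.43
V2 = 2321.43 / 3.43
V2 = 676.80174927 mL, rounded to 4 dp:

676.8017 mL


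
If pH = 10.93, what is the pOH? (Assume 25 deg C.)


At 25 deg C, pH + pOH = 14.
pOH = 14 - pH = 14 - 10.93
pOH = 3.07:

3.07


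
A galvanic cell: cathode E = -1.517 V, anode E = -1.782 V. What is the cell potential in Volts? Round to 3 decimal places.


Standard cell potential: E_cell = E_cathode - E_anode.
E_cell = -1.517 - (-1.782)
E_cell = 0.265 V, rounded to 3 dp:

0.265 V


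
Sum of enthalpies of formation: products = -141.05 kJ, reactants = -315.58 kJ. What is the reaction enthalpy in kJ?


dH_rxn = sum(dH_f products) - sum(dH_f reactants)
dH_rxn = -141.05 - (-315.58)
dH_rxn = 174.53 kJ:

174.53 kJ


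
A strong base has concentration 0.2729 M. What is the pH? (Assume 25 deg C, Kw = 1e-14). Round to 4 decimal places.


A strong base dissociates completely, so [OH-] equals the given concentration.
pOH = -log10([OH-]) = -log10(0.2729) = 0.563996
pH = 14 - pOH = 14 - 0.563996
pH = 13.436004, rounded to 4 dp:

13.4360


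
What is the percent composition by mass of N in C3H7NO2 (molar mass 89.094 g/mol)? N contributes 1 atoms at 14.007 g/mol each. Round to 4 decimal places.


pct = 100 * (n_elem * M_elem) / M_total
mass_contribution = 1 * 14.007 = 14.007 g/mol
pct = 100 * 14.007 / 89.094
pct = 15.72159741 %, rounded to 4 dp:

15.7216 %


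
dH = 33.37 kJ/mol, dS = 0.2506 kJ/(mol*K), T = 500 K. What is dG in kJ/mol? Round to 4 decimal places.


Gibbs: dG = dH - T*dS (consistent units, dS already in kJ/(mol*K)).
T*dS = 500 * 0.2506 = 125.3
dG = 33.37 - (125.3)
dG = -91.93 kJ/mol, rounded to 4 dp:

-91.9300 kJ/mol


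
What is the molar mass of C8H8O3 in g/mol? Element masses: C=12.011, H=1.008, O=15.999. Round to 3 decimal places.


M = sum(count * atomic_mass) over atoms.
M = 8*12.011 + 8*1.008 + 3*15.999
M = 96.088 + 8.064 + 47.997
M = 152.149 g/mol, rounded to 3 dp:

152.149 g/mol


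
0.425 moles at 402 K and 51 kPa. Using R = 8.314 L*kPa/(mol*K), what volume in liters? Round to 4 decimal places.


PV = nRT, solve for V = nRT / P.
nRT = 0.425 * 8.314 * 402 = 1420.4469
V = 1420.4469 / 51
V = 27.8519 L, rounded to 4 dp:

27.8519 L


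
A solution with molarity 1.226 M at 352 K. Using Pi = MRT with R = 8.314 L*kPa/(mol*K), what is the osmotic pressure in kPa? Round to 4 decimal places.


Osmotic pressure (van't Hoff): Pi = M*R*T.
RT = 8.314 * 352 = 2926.528
Pi = 1.226 * 2926.528
Pi = 3587.923328 kPa, rounded to 4 dp:

3587.9233 kPa


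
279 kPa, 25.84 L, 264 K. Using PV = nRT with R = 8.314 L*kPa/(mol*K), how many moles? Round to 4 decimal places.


PV = nRT, solve for n = PV / (RT).
PV = 279 * 25.84 = 7209.36
RT = 8.314 * 264 = 2194.896
n = 7209.36 / 2194.896
n = 3.2846021 mol, rounded to 4 dp:

3.2846 mol


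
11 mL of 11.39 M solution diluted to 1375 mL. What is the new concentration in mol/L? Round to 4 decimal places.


Dilution: M1*V1 = M2*V2, solve for M2.
M2 = M1*V1 / V2
M2 = 11.39 * 11 / 1375
M2 = 125.29 / 1375
M2 = 0.09112 mol/L, rounded to 4 dp:

0.0911 mol/L


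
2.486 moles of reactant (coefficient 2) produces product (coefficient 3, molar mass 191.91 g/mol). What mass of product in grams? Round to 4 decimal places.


Use the coefficient ratio to convert reactant moles to product moles, then multiply by the product's molar mass.
moles_P = moles_R * (coeff_P / coeff_R) = 2.486 * (3/2) = 3.729
mass_P = moles_P * M_P = 3.729 * 191.91
mass_P = 715.63239 g, rounded to 4 dp:

715.6324 g


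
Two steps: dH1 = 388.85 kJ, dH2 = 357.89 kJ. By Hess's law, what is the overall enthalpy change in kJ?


Hess's law: enthalpy is a state function, so add the step enthalpies.
dH_total = dH1 + dH2 = 388.85 + (357.89)
dH_total = 746.74 kJ:

746.74 kJ


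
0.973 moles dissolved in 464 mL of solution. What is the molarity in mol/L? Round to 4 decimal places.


Convert volume to liters: V_L = V_mL / 1000.
V_L = 464 / 1000 = 0.464 L
M = n / V_L = 0.973 / 0.464
M = 2.09698276 mol/L, rounded to 4 dp:

2.0970 mol/L


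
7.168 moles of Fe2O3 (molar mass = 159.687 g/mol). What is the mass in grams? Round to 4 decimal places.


mass = n * M
mass = 7.168 * 159.687
mass = 1144.636416 g, rounded to 4 dp:

1144.6364 g


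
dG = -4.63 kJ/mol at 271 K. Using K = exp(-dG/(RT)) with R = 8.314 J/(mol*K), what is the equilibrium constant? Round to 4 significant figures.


dG is in kJ/mol; multiply by 1000 to match R in J/(mol*K).
RT = 8.314 * 271 = 2253.094 J/mol
exponent = -dG*1000 / (RT) = -(-4.63*1000) / 2253.094 = 2.05495199
K = exp(2.05495199)
K = 7.8064631, rounded to 4 significant figures:

7.806


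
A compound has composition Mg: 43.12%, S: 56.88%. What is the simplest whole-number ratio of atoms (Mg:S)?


Assume 100 g of compound, divide each mass% by atomic mass to get moles, then normalize by the smallest to get a raw atom ratio.
Moles per 100 g: Mg: 43.12/24.305 = 1.7741, S: 56.88/32.065 = 1.7739
Raw ratio (divide by min = 1.7739): Mg: 1.0, S: 1.0
Multiply by 1 to clear fractions: Mg: 1.0 ~= 1, S: 1.0 ~= 1
Reduce by GCD to get the simplest whole-number ratio:

1:1


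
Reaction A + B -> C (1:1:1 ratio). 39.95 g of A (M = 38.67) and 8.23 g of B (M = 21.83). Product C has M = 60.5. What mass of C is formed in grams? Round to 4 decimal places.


Find moles of each reactant; the smaller value is the limiting reagent in a 1:1:1 reaction, so moles_C equals moles of the limiter.
n_A = mass_A / M_A = 39.95 / 38.67 = 1.033101 mol
n_B = mass_B / M_B = 8.23 / 21.83 = 0.377004 mol
Limiting reagent: B (smaller), n_limiting = 0.377004 mol
mass_C = n_limiting * M_C = 0.377004 * 60.5
mass_C = 22.808742 g, rounded to 4 dp:

22.8087 g


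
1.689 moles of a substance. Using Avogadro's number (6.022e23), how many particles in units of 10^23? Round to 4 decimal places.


N = n * NA, then divide by 1e23 for the requested units.
N / 1e23 = n * 6.022
N / 1e23 = 1.689 * 6.022
N / 1e23 = 10.171158, rounded to 4 dp:

10.1712


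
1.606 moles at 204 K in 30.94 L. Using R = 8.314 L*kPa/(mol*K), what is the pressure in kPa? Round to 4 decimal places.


PV = nRT, solve for P = nRT / V.
nRT = 1.606 * 8.314 * 204 = 2723.8659
P = 2723.8659 / 30.94
P = 88.0370362 kPa, rounded to 4 dp:

88.0370 kPa


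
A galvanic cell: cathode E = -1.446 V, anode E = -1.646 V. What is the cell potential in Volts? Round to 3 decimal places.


Standard cell potential: E_cell = E_cathode - E_anode.
E_cell = -1.446 - (-1.646)
E_cell = 0.2 V, rounded to 3 dp:

0.200 V


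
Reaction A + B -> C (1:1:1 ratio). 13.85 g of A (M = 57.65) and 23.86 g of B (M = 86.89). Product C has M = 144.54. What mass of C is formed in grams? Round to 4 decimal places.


Find moles of each reactant; the smaller value is the limiting reagent in a 1:1:1 reaction, so moles_C equals moles of the limiter.
n_A = mass_A / M_A = 13.85 / 57.65 = 0.240243 mol
n_B = mass_B / M_B = 23.86 / 86.89 = 0.2746 mol
Limiting reagent: A (smaller), n_limiting = 0.240243 mol
mass_C = n_limiting * M_C = 0.240243 * 144.54
mass_C = 34.72472322 g, rounded to 4 dp:

34.7247 g


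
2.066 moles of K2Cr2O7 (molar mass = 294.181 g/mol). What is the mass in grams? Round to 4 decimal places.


mass = n * M
mass = 2.066 * 294.181
mass = 607.777946 g, rounded to 4 dp:

607.7779 g


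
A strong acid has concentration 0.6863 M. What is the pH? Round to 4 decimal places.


A strong acid dissociates completely, so [H+] equals the given concentration.
pH = -log10([H+]) = -log10(0.6863)
pH = 0.163486, rounded to 4 dp:

0.1635


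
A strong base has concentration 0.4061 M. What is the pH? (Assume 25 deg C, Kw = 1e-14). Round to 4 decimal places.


A strong base dissociates completely, so [OH-] equals the given concentration.
pOH = -log10([OH-]) = -log10(0.4061) = 0.391367
pH = 14 - pOH = 14 - 0.391367
pH = 13.608633, rounded to 4 dp:

13.6086


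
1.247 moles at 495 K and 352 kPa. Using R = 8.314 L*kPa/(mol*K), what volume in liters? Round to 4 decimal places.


PV = nRT, solve for V = nRT / P.
nRT = 1.247 * 8.314 * 495 = 5131.9412
V = 5131.9412 / 352
V = 14.57937841 L, rounded to 4 dp:

14.5794 L


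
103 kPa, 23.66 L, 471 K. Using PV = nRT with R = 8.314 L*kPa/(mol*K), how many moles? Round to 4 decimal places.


PV = nRT, solve for n = PV / (RT).
PV = 103 * 23.66 = 2436.98
RT = 8.314 * 471 = 3915.894
n = 2436.98 / 3915.894
n = 0.62233043 mol, rounded to 4 dp:

0.6223 mol


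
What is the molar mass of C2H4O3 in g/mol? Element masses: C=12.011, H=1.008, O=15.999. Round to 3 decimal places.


M = sum(count * atomic_mass) over atoms.
M = 2*12.011 + 4*1.008 + 3*15.999
M = 24.022 + 4.032 + 47.997
M = 76.051 g/mol, rounded to 3 dp:

76.051 g/mol


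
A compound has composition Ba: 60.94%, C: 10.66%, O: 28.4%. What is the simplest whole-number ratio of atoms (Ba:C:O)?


Assume 100 g of compound, divide each mass% by atomic mass to get moles, then normalize by the smallest to get a raw atom ratio.
Moles per 100 g: Ba: 60.94/137.327 = 0.4438, C: 10.66/12.011 = 0.8875, O: 28.4/15.999 = 1.7751
Raw ratio (divide by min = 0.4438): Ba: 1.0, C: 2.0, O: 4.0
Multiply by 1 to clear fractions: Ba: 1.0 ~= 1, C: 2.0 ~= 2, O: 4.0 ~= 4
Reduce by GCD to get the simplest whole-number ratio:

1:2:4


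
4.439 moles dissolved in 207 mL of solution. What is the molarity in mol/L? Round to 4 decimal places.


Convert volume to liters: V_L = V_mL / 1000.
V_L = 207 / 1000 = 0.207 L
M = n / V_L = 4.439 / 0.207
M = 21.44444444 mol/L, rounded to 4 dp:

21.4444 mol/L


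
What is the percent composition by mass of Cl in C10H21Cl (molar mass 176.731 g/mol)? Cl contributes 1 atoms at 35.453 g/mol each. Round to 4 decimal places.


pct = 100 * (n_elem * M_elem) / M_total
mass_contribution = 1 * 35.453 = 35.453 g/mol
pct = 100 * 35.453 / 176.731
pct = 20.06043082 %, rounded to 4 dp:

20.0604 %


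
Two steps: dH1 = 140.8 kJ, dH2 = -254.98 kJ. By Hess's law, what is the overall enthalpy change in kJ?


Hess's law: enthalpy is a state function, so add the step enthalpies.
dH_total = dH1 + dH2 = 140.8 + (-254.98)
dH_total = -114.18 kJ:

-114.18 kJ


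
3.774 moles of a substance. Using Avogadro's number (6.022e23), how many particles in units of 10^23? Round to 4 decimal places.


N = n * NA, then divide by 1e23 for the requested units.
N / 1e23 = n * 6.022
N / 1e23 = 3.774 * 6.022
N / 1e23 = 22.727028, rounded to 4 dp:

22.7270


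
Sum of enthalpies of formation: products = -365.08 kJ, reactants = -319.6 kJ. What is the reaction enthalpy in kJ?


dH_rxn = sum(dH_f products) - sum(dH_f reactants)
dH_rxn = -365.08 - (-319.6)
dH_rxn = -45.48 kJ:

-45.48 kJ


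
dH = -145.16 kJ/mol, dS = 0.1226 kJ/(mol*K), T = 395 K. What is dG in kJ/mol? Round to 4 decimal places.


Gibbs: dG = dH - T*dS (consistent units, dS already in kJ/(mol*K)).
T*dS = 395 * 0.1226 = 48.427
dG = -145.16 - (48.427)
dG = -193.587 kJ/mol, rounded to 4 dp:

-193.5870 kJ/mol


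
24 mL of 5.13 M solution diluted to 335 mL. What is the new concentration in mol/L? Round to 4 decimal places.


Dilution: M1*V1 = M2*V2, solve for M2.
M2 = M1*V1 / V2
M2 = 5.13 * 24 / 335
M2 = 123.12 / 335
M2 = 0.36752239 mol/L, rounded to 4 dp:

0.3675 mol/L


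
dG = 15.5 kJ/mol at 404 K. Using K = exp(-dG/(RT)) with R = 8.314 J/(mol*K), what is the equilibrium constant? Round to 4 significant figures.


dG is in kJ/mol; multiply by 1000 to match R in J/(mol*K).
RT = 8.314 * 404 = 3358.856 J/mol
exponent = -dG*1000 / (RT) = -(15.5*1000) / 3358.856 = -4.61466642
K = exp(-4.61466642)
K = 0.0099054871, rounded to 4 significant figures:

0.009905


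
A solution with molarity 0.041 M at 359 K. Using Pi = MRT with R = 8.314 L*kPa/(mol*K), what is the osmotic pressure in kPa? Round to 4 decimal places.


Osmotic pressure (van't Hoff): Pi = M*R*T.
RT = 8.314 * 359 = 2984.726
Pi = 0.041 * 2984.726
Pi = 122.373766 kPa, rounded to 4 dp:

122.3738 kPa


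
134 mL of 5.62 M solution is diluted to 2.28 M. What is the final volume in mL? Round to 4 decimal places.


Dilution: M1*V1 = M2*V2, solve for V2.
V2 = M1*V1 / M2
V2 = 5.62 * 134 / 2.28
V2 = 753.08 / 2.28
V2 = 330.29824561 mL, rounded to 4 dp:

330.2982 mL


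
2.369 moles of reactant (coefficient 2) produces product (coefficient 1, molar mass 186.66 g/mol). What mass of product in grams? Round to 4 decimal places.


Use the coefficient ratio to convert reactant moles to product moles, then multiply by the product's molar mass.
moles_P = moles_R * (coeff_P / coeff_R) = 2.369 * (1/2) = 1.1845
mass_P = moles_P * M_P = 1.1845 * 186.66
mass_P = 221.09877 g, rounded to 4 dp:

221.0988 g


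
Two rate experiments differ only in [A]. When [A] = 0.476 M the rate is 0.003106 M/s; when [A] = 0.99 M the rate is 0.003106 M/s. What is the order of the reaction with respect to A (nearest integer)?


Rate is proportional to [A]^n, so rate2/rate1 = ([A]2/[A]1)^n. Take logs to solve for n.
rate2/rate1 = 0.003106 / 0.003106 = 1.0
[A]2/[A]1 = 0.99 / 0.476 = 2.0798
n = ln(1.0) / ln(2.0798) = 0.0
Nearest integer order:

0


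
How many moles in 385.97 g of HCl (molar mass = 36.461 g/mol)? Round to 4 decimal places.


n = mass / M
n = 385.97 / 36.461
n = 10.58583144 mol, rounded to 4 dp:

10.5858 mol


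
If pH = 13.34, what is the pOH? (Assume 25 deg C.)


At 25 deg C, pH + pOH = 14.
pOH = 14 - pH = 14 - 13.34
pOH = 0.66:

0.66


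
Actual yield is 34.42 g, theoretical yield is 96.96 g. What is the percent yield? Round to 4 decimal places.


% yield = 100 * actual / theoretical
% yield = 100 * 34.42 / 96.96
% yield = 35.49917492 %, rounded to 4 dp:

35.4992 %


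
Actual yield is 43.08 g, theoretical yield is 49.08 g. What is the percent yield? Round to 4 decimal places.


% yield = 100 * actual / theoretical
% yield = 100 * 43.08 / 49.08
% yield = 87.77506112 %, rounded to 4 dp:

87.7751 %


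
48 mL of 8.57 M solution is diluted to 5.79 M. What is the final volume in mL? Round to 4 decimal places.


Dilution: M1*V1 = M2*V2, solve for V2.
V2 = M1*V1 / M2
V2 = 8.57 * 48 / 5.79
V2 = 411.36 / 5.79
V2 = 71.04663212 mL, rounded to 4 dp:

71.0466 mL


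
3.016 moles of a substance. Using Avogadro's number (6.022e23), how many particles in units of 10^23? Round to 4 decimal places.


N = n * NA, then divide by 1e23 for the requested units.
N / 1e23 = n * 6.022
N / 1e23 = 3.016 * 6.022
N / 1e23 = 18.162352, rounded to 4 dp:

18.1624


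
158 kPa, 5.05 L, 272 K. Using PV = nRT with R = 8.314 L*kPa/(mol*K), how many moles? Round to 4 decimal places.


PV = nRT, solve for n = PV / (RT).
PV = 158 * 5.05 = 797.9
RT = 8.314 * 272 = 2261.408
n = 797.9 / 2261.408
n = 0.35283328 mol, rounded to 4 dp:

0.3528 mol


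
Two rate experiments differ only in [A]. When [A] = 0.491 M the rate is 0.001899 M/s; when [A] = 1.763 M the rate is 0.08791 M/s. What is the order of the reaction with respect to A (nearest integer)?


Rate is proportional to [A]^n, so rate2/rate1 = ([A]2/[A]1)^n. Take logs to solve for n.
rate2/rate1 = 0.08791 / 0.001899 = 46.2928
[A]2/[A]1 = 1.763 / 0.491 = 3.5906
n = ln(46.2928) / ln(3.5906) = 3.0
Nearest integer order:

3


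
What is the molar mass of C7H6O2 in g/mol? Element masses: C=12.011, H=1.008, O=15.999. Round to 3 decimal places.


M = sum(count * atomic_mass) over atoms.
M = 7*12.011 + 6*1.008 + 2*15.999
M = 84.077 + 6.048 + 31.998
M = 122.123 g/mol, rounded to 3 dp:

122.123 g/mol


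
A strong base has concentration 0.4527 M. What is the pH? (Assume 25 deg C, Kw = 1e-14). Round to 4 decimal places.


A strong base dissociates completely, so [OH-] equals the given concentration.
pOH = -log10([OH-]) = -log10(0.4527) = 0.34419
pH = 14 - pOH = 14 - 0.34419
pH = 13.65581, rounded to 4 dp:

13.6558


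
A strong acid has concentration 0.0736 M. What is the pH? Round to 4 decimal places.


A strong acid dissociates completely, so [H+] equals the given concentration.
pH = -log10([H+]) = -log10(0.0736)
pH = 1.13312219, rounded to 4 dp:

1.1331


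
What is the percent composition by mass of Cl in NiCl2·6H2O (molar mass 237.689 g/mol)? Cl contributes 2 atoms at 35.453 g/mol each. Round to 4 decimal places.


pct = 100 * (n_elem * M_elem) / M_total
mass_contribution = 2 * 35.453 = 70.906 g/mol
pct = 100 * 70.906 / 237.689
pct = 29.83141837 %, rounded to 4 dp:

29.8314 %


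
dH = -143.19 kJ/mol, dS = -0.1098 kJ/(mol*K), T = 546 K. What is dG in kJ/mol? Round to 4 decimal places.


Gibbs: dG = dH - T*dS (consistent units, dS already in kJ/(mol*K)).
T*dS = 546 * -0.1098 = -59.9508
dG = -143.19 - (-59.9508)
dG = -83.2392 kJ/mol, rounded to 4 dp:

-83.2392 kJ/mol


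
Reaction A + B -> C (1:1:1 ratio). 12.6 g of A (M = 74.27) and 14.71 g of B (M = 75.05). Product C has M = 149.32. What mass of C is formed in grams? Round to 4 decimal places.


Find moles of each reactant; the smaller value is the limiting reagent in a 1:1:1 reaction, so moles_C equals moles of the limiter.
n_A = mass_A / M_A = 12.6 / 74.27 = 0.169651 mol
n_B = mass_B / M_B = 14.71 / 75.05 = 0.196003 mol
Limiting reagent: A (smaller), n_limiting = 0.169651 mol
mass_C = n_limiting * M_C = 0.169651 * 149.32
mass_C = 25.33228732 g, rounded to 4 dp:

25.3323 g


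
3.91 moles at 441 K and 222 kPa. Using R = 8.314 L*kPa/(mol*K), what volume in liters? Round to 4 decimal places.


PV = nRT, solve for V = nRT / P.
nRT = 3.91 * 8.314 * 441 = 14335.9133
V = 14335.9133 / 222
V = 64.57618604 L, rounded to 4 dp:

64.5762 L


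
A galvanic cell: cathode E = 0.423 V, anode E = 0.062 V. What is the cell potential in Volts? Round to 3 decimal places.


Standard cell potential: E_cell = E_cathode - E_anode.
E_cell = 0.423 - (0.062)
E_cell = 0.361 V, rounded to 3 dp:

0.361 V


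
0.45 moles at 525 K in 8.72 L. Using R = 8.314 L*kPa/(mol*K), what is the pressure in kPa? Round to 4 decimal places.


PV = nRT, solve for P = nRT / V.
nRT = 0.45 * 8.314 * 525 = 1964.1825
P = 1964.1825 / 8.72
P = 225.2502867 kPa, rounded to 4 dp:

225.2503 kPa


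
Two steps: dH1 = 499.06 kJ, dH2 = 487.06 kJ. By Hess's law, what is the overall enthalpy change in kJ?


Hess's law: enthalpy is a state function, so add the step enthalpies.
dH_total = dH1 + dH2 = 499.06 + (487.06)
dH_total = 986.12 kJ:

986.12 kJ


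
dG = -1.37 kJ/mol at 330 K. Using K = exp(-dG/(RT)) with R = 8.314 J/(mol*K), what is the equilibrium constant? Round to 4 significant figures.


dG is in kJ/mol; multiply by 1000 to match R in J/(mol*K).
RT = 8.314 * 330 = 2743.62 J/mol
exponent = -dG*1000 / (RT) = -(-1.37*1000) / 2743.62 = 0.49934029
K = exp(0.49934029)
K = 1.647634, rounded to 4 significant figures:

1.648


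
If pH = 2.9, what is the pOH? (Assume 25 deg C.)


At 25 deg C, pH + pOH = 14.
pOH = 14 - pH = 14 - 2.9
pOH = 11.1:

11.10


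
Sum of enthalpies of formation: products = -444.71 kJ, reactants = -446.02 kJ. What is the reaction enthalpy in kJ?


dH_rxn = sum(dH_f products) - sum(dH_f reactants)
dH_rxn = -444.71 - (-446.02)
dH_rxn = 1.31 kJ:

1.31 kJ


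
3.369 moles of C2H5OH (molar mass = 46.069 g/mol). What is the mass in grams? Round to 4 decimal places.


mass = n * M
mass = 3.369 * 46.069
mass = 155.206461 g, rounded to 4 dp:

155.2065 g


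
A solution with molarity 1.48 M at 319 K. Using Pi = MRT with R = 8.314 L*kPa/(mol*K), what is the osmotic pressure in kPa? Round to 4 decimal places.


Osmotic pressure (van't Hoff): Pi = M*R*T.
RT = 8.314 * 319 = 2652.166
Pi = 1.48 * 2652.166
Pi = 3925.20568 kPa, rounded to 4 dp:

3925.2057 kPa


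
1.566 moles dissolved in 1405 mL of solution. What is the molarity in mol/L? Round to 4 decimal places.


Convert volume to liters: V_L = V_mL / 1000.
V_L = 1405 / 1000 = 1.405 L
M = n / V_L = 1.566 / 1.405
M = 1.11459075 mol/L, rounded to 4 dp:

1.1146 mol/L


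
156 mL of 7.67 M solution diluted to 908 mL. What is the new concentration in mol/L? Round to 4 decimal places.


Dilution: M1*V1 = M2*V2, solve for M2.
M2 = M1*V1 / V2
M2 = 7.67 * 156 / 908
M2 = 1196.52 / 908
M2 = 1.3177533 mol/L, rounded to 4 dp:

1.3178 mol/L


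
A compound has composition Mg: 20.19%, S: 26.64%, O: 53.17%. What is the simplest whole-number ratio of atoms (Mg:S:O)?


Assume 100 g of compound, divide each mass% by atomic mass to get moles, then normalize by the smallest to get a raw atom ratio.
Moles per 100 g: Mg: 20.19/24.305 = 0.8307, S: 26.64/32.065 = 0.8308, O: 53.17/15.999 = 3.3233
Raw ratio (divide by min = 0.8307): Mg: 1.0, S: 1.0, O: 4.001
Multiply by 1 to clear fractions: Mg: 1.0 ~= 1, S: 1.0 ~= 1, O: 4.001 ~= 4
Reduce by GCD to get the simplest whole-number ratio:

1:1:4


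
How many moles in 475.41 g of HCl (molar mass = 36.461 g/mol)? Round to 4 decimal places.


n = mass / M
n = 475.41 / 36.461
n = 13.03886344 mol, rounded to 4 dp:

13.0389 mol


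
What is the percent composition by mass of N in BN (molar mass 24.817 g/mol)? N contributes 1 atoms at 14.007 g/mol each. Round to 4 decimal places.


pct = 100 * (n_elem * M_elem) / M_total
mass_contribution = 1 * 14.007 = 14.007 g/mol
pct = 100 * 14.007 / 24.817
pct = 56.44114921 %, rounded to 4 dp:

56.4411 %


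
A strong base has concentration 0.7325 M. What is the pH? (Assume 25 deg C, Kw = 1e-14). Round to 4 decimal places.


A strong base dissociates completely, so [OH-] equals the given concentration.
pOH = -log10([OH-]) = -log10(0.7325) = 0.135192
pH = 14 - pOH = 14 - 0.135192
pH = 13.864808, rounded to 4 dp:

13.8648


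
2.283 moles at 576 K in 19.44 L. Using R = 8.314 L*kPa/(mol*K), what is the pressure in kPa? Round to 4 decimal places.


PV = nRT, solve for P = nRT / V.
nRT = 2.283 * 8.314 * 576 = 10932.9765
P = 10932.9765 / 19.44
P = 562.39591049 kPa, rounded to 4 dp:

562.3959 kPa


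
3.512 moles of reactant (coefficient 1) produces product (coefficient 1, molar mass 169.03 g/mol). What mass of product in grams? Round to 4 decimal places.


Use the coefficient ratio to convert reactant moles to product moles, then multiply by the product's molar mass.
moles_P = moles_R * (coeff_P / coeff_R) = 3.512 * (1/1) = 3.512
mass_P = moles_P * M_P = 3.512 * 169.03
mass_P = 593.63336 g, rounded to 4 dp:

593.6334 g


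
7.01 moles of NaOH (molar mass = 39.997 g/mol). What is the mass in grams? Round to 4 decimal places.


mass = n * M
mass = 7.01 * 39.997
mass = 280.37897 g, rounded to 4 dp:

280.3790 g


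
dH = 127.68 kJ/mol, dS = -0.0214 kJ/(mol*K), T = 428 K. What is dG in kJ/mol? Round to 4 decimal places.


Gibbs: dG = dH - T*dS (consistent units, dS already in kJ/(mol*K)).
T*dS = 428 * -0.0214 = -9.1592
dG = 127.68 - (-9.1592)
dG = 136.8392 kJ/mol, rounded to 4 dp:

136.8392 kJ/mol


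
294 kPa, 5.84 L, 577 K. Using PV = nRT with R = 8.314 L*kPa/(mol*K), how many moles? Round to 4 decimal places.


PV = nRT, solve for n = PV / (RT).
PV = 294 * 5.84 = 1716.96
RT = 8.314 * 577 = 4797.178
n = 1716.96 / 4797.178
n = 0.35791042 mol, rounded to 4 dp:

0.3579 mol


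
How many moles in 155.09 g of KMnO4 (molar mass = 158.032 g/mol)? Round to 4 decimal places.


n = mass / M
n = 155.09 / 158.032
n = 0.98138352 mol, rounded to 4 dp:

0.9814 mol


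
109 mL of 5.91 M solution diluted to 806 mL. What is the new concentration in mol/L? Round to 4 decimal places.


Dilution: M1*V1 = M2*V2, solve for M2.
M2 = M1*V1 / V2
M2 = 5.91 * 109 / 806
M2 = 644.19 / 806
M2 = 0.79924318 mol/L, rounded to 4 dp:

0.7992 mol/L


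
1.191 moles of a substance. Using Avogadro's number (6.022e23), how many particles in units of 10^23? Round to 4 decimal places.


N = n * NA, then divide by 1e23 for the requested units.
N / 1e23 = n * 6.022
N / 1e23 = 1.191 * 6.022
N / 1e23 = 7.172202, rounded to 4 dp:

7.1722


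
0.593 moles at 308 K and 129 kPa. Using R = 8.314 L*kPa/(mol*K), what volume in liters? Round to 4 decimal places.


PV = nRT, solve for V = nRT / P.
nRT = 0.593 * 8.314 * 308 = 1518.5022
V = 1518.5022 / 129
V = 11.77133488 L, rounded to 4 dp:

11.7713 L


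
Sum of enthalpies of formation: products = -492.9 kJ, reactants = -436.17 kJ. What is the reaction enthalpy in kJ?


dH_rxn = sum(dH_f products) - sum(dH_f reactants)
dH_rxn = -492.9 - (-436.17)
dH_rxn = -56.73 kJ:

-56.73 kJ


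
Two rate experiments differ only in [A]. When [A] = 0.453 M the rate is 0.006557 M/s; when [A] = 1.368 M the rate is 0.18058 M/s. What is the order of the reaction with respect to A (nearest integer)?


Rate is proportional to [A]^n, so rate2/rate1 = ([A]2/[A]1)^n. Take logs to solve for n.
rate2/rate1 = 0.18058 / 0.006557 = 27.54
[A]2/[A]1 = 1.368 / 0.453 = 3.0199
n = ln(27.54) / ln(3.0199) = 3.0
Nearest integer order:

3


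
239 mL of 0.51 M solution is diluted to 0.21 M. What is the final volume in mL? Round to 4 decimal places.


Dilution: M1*V1 = M2*V2, solve for V2.
V2 = M1*V1 / M2
V2 = 0.51 * 239 / 0.21
V2 = 121.89 / 0.21
V2 = 580.42857143 mL, rounded to 4 dp:

580.4286 mL


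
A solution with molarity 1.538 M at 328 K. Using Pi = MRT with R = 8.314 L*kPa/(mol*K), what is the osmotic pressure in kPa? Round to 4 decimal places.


Osmotic pressure (van't Hoff): Pi = M*R*T.
RT = 8.314 * 328 = 2726.992
Pi = 1.538 * 2726.992
Pi = 4194.113696 kPa, rounded to 4 dp:

4194.1137 kPa
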